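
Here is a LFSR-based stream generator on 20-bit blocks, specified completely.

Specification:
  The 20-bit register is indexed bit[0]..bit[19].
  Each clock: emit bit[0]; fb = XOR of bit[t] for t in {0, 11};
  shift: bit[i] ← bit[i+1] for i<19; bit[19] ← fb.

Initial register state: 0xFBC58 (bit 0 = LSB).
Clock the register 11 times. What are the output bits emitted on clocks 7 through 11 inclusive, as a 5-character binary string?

reg_0 = 0xFBC58
clock 1: out=0, reg = 0xFDE2C
clock 2: out=0, reg = 0xFEF16
clock 3: out=0, reg = 0xFF78B
clock 4: out=1, reg = 0xFFBC5
clock 5: out=1, reg = 0x7FDE2
clock 6: out=0, reg = 0xBFEF1
clock 7: out=1, reg = 0x5FF78
clock 8: out=0, reg = 0xAFFBC
clock 9: out=0, reg = 0xD7FDE
clock 10: out=0, reg = 0xEBFEF
clock 11: out=1, reg = 0x75FF7

10001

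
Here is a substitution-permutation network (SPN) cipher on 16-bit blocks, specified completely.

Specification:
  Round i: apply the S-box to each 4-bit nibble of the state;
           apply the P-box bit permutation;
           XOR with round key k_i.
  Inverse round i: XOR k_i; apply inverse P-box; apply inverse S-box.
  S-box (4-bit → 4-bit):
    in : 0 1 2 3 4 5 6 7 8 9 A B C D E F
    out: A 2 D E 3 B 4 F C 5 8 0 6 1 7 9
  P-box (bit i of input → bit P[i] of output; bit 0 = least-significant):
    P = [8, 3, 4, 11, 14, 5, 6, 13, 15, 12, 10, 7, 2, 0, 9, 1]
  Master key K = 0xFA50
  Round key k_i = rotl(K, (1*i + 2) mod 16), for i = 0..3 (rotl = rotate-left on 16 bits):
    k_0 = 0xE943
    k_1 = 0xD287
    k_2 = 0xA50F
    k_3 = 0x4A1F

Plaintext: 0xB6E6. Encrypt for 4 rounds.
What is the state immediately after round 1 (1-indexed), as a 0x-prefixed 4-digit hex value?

s_0 = plaintext = 0xB6E6
s_1 = Round(s_0, k_0) = 0xAD33
s_2 = Round(s_1, k_1) = 0x7AFD
s_3 = Round(s_2, k_2) = 0xC688
s_4 = Round(s_3, k_3) = 0x644E

0xAD33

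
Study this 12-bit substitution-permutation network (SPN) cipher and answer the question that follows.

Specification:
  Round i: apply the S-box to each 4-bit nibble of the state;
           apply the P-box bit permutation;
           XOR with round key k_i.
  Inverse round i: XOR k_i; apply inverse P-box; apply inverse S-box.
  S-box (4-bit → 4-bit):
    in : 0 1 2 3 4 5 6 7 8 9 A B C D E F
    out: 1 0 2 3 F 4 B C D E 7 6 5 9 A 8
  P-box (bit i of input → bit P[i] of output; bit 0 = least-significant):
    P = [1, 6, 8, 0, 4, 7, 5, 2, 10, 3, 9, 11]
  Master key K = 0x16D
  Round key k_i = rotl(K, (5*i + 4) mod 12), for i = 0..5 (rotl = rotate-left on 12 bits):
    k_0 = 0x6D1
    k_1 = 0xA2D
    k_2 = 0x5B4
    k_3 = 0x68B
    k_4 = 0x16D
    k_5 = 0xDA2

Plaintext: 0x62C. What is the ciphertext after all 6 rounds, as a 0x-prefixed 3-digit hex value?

s_0 = plaintext = 0x62C
s_1 = Round(s_0, k_0) = 0xB5B
s_2 = Round(s_1, k_1) = 0x945
s_3 = Round(s_2, k_2) = 0xE08
s_4 = Round(s_3, k_3) = 0xF90
s_5 = Round(s_4, k_4) = 0x9CB
s_6 = Round(s_5, k_5) = 0x6DA

0x6DA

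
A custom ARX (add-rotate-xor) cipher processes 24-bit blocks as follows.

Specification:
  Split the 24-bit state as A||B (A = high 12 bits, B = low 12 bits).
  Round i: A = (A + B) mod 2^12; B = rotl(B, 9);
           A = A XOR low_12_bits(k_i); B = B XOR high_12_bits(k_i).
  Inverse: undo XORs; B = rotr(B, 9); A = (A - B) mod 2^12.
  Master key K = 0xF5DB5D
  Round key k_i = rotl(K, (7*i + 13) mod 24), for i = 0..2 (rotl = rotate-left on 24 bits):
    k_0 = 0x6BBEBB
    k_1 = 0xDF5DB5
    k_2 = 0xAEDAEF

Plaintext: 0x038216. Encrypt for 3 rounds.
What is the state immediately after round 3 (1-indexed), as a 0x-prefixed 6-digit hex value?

0x3EAF38

s_0 = plaintext = 0x038216
s_1 = Round(s_0, k_0) = 0xCF5AF9
s_2 = Round(s_1, k_1) = 0xA5BEAA
s_3 = Round(s_2, k_2) = 0x3EAF38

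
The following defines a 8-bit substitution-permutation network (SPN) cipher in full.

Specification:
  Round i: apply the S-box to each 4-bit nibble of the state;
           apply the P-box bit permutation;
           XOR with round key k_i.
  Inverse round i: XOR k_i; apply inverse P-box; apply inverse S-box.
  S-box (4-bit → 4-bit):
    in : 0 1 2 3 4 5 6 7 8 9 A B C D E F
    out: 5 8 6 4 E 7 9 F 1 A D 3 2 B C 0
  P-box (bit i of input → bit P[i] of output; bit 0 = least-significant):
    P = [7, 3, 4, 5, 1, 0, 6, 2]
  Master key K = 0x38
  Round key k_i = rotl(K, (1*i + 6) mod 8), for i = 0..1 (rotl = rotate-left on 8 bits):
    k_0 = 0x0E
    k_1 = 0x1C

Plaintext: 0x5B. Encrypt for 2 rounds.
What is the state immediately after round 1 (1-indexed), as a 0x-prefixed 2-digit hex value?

s_0 = plaintext = 0x5B
s_1 = Round(s_0, k_0) = 0xC5
s_2 = Round(s_1, k_1) = 0x85

0xC5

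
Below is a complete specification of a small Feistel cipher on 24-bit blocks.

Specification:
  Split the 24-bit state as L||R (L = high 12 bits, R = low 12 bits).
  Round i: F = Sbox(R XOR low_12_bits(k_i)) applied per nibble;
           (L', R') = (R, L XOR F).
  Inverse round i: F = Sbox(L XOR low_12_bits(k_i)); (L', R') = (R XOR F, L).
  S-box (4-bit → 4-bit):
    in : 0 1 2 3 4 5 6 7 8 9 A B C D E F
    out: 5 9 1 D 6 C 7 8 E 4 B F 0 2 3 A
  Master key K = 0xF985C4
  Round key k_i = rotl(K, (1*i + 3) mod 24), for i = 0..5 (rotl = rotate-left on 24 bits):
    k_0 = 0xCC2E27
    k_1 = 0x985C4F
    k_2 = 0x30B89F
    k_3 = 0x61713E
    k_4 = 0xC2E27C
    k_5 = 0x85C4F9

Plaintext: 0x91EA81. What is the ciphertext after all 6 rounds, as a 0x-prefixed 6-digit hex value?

s_0 = plaintext = 0x91EA81
s_1 = Round(s_0, k_0) = 0xA81FA9
s_2 = Round(s_1, k_1) = 0xFA97B6
s_3 = Round(s_2, k_2) = 0x7B65BD
s_4 = Round(s_3, k_3) = 0x5BD15B
s_5 = Round(s_4, k_4) = 0x15B8A5
s_6 = Round(s_5, k_5) = 0x8A519B

0x8A519B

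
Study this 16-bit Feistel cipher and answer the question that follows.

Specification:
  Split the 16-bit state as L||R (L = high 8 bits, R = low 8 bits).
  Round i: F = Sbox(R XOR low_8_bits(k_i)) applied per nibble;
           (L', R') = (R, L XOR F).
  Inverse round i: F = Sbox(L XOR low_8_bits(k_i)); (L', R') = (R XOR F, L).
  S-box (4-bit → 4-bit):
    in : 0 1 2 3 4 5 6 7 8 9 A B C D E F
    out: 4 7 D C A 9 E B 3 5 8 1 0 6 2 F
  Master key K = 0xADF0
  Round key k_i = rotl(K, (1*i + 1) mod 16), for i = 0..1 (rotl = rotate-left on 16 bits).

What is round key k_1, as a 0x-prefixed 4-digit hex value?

0xB7C2

K = 0xADF0
k_0 = rotl(K, (1*0+1) mod 16) = rotl(K, 1) = 0x5BE1
k_1 = rotl(K, (1*1+1) mod 16) = rotl(K, 2) = 0xB7C2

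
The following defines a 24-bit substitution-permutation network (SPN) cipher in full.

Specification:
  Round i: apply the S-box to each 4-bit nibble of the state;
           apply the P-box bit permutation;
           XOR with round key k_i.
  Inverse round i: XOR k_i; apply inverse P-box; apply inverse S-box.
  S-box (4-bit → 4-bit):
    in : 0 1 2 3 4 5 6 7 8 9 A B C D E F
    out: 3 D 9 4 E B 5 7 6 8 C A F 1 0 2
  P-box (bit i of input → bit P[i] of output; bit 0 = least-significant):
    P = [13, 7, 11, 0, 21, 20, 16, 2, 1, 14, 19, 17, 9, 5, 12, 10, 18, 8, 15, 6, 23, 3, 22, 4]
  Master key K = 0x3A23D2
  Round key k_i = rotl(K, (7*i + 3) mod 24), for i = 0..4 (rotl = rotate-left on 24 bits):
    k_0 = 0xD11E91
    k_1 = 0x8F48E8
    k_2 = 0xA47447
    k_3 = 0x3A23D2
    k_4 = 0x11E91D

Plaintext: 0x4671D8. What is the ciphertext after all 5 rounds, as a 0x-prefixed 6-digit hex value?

s_0 = plaintext = 0x4671D8
s_1 = Round(s_0, k_0) = 0xBF842B
s_2 = Round(s_1, k_1) = 0xA51955
s_3 = Round(s_2, k_2) = 0xD24392
s_4 = Round(s_3, k_3) = 0xB617B7
s_5 = Round(s_4, k_4) = 0x0D1783

0x0D1783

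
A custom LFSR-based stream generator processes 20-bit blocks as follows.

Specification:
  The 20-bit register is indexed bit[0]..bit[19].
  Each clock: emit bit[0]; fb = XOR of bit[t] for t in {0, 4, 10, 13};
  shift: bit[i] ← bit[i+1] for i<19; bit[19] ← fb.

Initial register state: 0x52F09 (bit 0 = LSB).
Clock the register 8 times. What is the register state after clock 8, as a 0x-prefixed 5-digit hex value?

reg_0 = 0x52F09
clock 1: out=1, reg = 0xA9784
clock 2: out=0, reg = 0xD4BC2
clock 3: out=0, reg = 0x6A5E1
clock 4: out=1, reg = 0xB52F0
clock 5: out=0, reg = 0xDA978
clock 6: out=0, reg = 0x6D4BC
clock 7: out=0, reg = 0x36A5E
clock 8: out=0, reg = 0x1B52F

0x1B52F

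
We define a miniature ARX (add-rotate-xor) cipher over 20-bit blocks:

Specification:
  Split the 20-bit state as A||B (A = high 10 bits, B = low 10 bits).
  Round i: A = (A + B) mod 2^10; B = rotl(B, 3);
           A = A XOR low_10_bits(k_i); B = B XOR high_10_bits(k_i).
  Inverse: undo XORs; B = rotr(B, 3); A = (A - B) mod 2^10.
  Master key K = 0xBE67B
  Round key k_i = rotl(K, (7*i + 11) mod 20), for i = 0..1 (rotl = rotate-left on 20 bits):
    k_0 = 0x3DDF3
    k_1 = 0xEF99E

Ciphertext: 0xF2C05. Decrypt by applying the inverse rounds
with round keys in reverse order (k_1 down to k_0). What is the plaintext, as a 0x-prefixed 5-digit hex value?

0x63420

s_0 = ciphertext = 0xF2C05
s_1 = InvRound(s_0, k_1) = 0x179F7
s_2 = InvRound(s_1, k_0) = 0x63420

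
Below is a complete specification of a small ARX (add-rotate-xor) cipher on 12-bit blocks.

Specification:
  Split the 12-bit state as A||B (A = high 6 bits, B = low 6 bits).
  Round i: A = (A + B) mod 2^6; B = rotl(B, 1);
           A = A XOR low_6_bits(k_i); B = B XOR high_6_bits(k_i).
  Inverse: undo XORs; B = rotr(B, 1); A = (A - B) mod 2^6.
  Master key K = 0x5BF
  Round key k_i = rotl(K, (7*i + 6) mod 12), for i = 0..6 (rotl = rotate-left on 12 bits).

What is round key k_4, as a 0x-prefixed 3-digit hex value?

K = 0x5BF
k_0 = rotl(K, (7*0+6) mod 12) = rotl(K, 6) = 0xFD6
k_1 = rotl(K, (7*1+6) mod 12) = rotl(K, 1) = 0xB7E
k_2 = rotl(K, (7*2+6) mod 12) = rotl(K, 8) = 0xF5B
k_3 = rotl(K, (7*3+6) mod 12) = rotl(K, 3) = 0xDFA
k_4 = rotl(K, (7*4+6) mod 12) = rotl(K, 10) = 0xD6F

0xD6F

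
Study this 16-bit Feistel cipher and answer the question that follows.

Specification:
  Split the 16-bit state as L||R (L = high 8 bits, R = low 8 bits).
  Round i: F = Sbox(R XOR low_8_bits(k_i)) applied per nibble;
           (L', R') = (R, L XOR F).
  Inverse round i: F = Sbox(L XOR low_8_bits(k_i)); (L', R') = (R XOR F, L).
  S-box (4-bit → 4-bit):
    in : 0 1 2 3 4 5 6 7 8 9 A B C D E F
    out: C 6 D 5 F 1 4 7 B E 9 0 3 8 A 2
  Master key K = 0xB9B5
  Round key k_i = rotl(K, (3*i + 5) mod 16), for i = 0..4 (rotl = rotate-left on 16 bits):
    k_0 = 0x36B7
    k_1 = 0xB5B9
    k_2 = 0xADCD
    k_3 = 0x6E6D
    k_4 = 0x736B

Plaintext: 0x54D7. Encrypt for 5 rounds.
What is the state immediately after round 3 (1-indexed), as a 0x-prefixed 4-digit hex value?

s_0 = plaintext = 0x54D7
s_1 = Round(s_0, k_0) = 0xD718
s_2 = Round(s_1, k_1) = 0x1841
s_3 = Round(s_2, k_2) = 0x41AB
s_4 = Round(s_3, k_3) = 0xAB75
s_5 = Round(s_4, k_4) = 0x75C1

0x41AB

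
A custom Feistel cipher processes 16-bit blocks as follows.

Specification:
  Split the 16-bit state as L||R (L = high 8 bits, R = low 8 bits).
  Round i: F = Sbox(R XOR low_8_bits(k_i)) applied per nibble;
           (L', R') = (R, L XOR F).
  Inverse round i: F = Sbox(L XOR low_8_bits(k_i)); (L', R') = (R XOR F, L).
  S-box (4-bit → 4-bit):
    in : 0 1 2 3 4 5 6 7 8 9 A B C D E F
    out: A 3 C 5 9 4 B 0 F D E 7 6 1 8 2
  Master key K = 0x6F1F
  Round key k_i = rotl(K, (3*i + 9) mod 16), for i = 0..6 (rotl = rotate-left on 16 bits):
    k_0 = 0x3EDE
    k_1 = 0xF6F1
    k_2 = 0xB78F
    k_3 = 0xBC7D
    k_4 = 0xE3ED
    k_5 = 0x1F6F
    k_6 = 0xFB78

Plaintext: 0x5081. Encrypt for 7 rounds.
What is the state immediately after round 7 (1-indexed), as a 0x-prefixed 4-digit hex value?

s_0 = plaintext = 0x5081
s_1 = Round(s_0, k_0) = 0x8112
s_2 = Round(s_1, k_1) = 0x1204
s_3 = Round(s_2, k_2) = 0x04E5
s_4 = Round(s_3, k_3) = 0xE5DB
s_5 = Round(s_4, k_4) = 0xDBBE
s_6 = Round(s_5, k_5) = 0xBEC8
s_7 = Round(s_6, k_6) = 0xC8C4

0xC8C4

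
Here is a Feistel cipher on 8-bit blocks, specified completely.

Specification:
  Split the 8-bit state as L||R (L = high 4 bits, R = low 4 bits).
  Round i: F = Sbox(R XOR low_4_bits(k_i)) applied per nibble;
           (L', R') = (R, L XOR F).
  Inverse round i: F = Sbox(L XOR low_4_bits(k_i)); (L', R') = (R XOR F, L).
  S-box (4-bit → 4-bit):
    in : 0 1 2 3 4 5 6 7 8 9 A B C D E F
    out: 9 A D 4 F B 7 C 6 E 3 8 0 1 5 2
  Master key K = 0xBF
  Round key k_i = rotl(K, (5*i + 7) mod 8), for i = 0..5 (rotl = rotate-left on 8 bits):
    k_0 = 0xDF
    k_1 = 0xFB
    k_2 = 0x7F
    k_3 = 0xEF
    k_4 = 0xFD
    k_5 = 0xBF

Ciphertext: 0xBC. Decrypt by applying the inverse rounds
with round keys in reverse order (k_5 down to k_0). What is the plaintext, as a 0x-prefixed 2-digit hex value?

0x14

s_0 = ciphertext = 0xBC
s_1 = InvRound(s_0, k_5) = 0x3B
s_2 = InvRound(s_1, k_4) = 0xE3
s_3 = InvRound(s_2, k_3) = 0x9E
s_4 = InvRound(s_3, k_2) = 0x99
s_5 = InvRound(s_4, k_1) = 0x49
s_6 = InvRound(s_5, k_0) = 0x14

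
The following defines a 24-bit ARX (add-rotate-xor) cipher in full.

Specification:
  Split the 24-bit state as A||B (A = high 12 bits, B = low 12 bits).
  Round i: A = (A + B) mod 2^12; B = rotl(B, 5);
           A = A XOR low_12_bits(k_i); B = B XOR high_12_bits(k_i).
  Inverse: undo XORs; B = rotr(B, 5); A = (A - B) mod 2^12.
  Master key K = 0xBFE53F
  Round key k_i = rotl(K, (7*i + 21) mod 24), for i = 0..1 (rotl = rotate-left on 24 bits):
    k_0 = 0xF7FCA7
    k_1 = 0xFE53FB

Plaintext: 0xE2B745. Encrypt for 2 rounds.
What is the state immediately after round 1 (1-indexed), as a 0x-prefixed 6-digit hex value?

0x9D77D1

s_0 = plaintext = 0xE2B745
s_1 = Round(s_0, k_0) = 0x9D77D1
s_2 = Round(s_1, k_1) = 0x2535CA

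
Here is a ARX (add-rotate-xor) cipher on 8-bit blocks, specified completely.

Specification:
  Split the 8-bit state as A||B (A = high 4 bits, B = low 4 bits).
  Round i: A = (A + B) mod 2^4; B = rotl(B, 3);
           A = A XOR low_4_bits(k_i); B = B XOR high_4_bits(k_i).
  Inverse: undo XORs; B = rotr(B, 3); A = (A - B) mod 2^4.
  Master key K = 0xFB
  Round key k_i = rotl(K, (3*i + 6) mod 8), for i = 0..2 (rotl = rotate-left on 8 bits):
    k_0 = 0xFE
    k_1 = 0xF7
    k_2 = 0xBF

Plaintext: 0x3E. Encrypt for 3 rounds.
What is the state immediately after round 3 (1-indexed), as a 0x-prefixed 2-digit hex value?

0x46

s_0 = plaintext = 0x3E
s_1 = Round(s_0, k_0) = 0xF8
s_2 = Round(s_1, k_1) = 0x0B
s_3 = Round(s_2, k_2) = 0x46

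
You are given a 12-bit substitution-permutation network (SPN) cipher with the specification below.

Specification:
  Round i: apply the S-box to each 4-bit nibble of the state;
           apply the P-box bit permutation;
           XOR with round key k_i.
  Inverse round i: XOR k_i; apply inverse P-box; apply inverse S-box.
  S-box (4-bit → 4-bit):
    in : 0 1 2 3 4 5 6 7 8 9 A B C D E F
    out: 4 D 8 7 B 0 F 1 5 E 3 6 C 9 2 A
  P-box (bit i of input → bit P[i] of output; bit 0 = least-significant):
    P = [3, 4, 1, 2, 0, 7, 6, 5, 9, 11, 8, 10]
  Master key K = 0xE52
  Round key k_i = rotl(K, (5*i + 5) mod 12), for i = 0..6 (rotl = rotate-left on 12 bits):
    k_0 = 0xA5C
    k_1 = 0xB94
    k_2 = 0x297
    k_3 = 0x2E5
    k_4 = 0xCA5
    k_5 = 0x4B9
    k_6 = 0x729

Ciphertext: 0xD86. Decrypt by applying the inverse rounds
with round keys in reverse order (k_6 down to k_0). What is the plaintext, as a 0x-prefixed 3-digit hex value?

s_0 = ciphertext = 0xD86
s_1 = InvRound(s_0, k_6) = 0xA41
s_2 = InvRound(s_1, k_5) = 0x49A
s_3 = InvRound(s_2, k_4) = 0xED6
s_4 = InvRound(s_3, k_3) = 0xFDB
s_5 = InvRound(s_4, k_2) = 0x90D
s_6 = InvRound(s_5, k_1) = 0x7AA
s_7 = InvRound(s_6, k_0) = 0x999

0x999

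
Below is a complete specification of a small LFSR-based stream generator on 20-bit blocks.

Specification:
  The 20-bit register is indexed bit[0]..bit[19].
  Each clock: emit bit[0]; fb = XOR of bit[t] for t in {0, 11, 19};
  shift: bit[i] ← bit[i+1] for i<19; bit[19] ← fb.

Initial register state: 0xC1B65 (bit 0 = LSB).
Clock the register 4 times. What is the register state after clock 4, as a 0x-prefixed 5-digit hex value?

0xDC1B6

reg_0 = 0xC1B65
clock 1: out=1, reg = 0xE0DB2
clock 2: out=0, reg = 0x706D9
clock 3: out=1, reg = 0xB836C
clock 4: out=0, reg = 0xDC1B6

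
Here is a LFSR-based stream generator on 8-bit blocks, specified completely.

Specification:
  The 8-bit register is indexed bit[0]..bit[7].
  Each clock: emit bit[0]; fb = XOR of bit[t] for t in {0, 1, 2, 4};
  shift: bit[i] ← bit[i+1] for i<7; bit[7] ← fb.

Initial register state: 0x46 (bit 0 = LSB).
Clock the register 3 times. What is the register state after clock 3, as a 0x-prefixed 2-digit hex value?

0x08

reg_0 = 0x46
clock 1: out=0, reg = 0x23
clock 2: out=1, reg = 0x11
clock 3: out=1, reg = 0x08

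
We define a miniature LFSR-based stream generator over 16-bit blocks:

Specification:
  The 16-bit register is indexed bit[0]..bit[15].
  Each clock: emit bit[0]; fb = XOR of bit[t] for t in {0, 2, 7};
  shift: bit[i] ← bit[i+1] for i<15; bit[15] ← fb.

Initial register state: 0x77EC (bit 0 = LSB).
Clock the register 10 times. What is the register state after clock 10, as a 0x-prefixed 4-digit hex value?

reg_0 = 0x77EC
clock 1: out=0, reg = 0x3BF6
clock 2: out=0, reg = 0x1DFB
clock 3: out=1, reg = 0x0EFD
clock 4: out=1, reg = 0x877E
clock 5: out=0, reg = 0xC3BF
clock 6: out=1, reg = 0xE1DF
clock 7: out=1, reg = 0xF0EF
clock 8: out=1, reg = 0xF877
clock 9: out=1, reg = 0x7C3B
clock 10: out=1, reg = 0xBE1D

0xBE1D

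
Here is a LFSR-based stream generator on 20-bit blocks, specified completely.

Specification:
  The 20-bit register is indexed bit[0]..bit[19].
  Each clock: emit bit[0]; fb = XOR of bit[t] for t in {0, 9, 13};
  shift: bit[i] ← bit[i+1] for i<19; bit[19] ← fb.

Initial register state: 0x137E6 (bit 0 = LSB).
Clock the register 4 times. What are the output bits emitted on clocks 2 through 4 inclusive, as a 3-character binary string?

110

reg_0 = 0x137E6
clock 1: out=0, reg = 0x09BF3
clock 2: out=1, reg = 0x04DF9
clock 3: out=1, reg = 0x826FC
clock 4: out=0, reg = 0x4137E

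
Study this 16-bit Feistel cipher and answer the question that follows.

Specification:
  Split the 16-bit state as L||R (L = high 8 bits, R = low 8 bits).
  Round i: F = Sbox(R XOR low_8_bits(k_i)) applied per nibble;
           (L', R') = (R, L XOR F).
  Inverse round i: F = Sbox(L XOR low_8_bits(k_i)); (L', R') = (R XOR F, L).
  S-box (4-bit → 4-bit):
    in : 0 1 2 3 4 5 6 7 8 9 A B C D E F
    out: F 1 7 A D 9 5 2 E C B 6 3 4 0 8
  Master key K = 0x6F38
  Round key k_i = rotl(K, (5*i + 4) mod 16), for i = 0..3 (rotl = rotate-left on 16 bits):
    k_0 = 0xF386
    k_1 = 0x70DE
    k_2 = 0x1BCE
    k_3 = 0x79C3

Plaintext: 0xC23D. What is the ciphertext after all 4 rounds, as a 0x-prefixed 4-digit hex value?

s_0 = plaintext = 0xC23D
s_1 = Round(s_0, k_0) = 0x3DA4
s_2 = Round(s_1, k_1) = 0xA416
s_3 = Round(s_2, k_2) = 0x16EA
s_4 = Round(s_3, k_3) = 0xEA6A

0xEA6A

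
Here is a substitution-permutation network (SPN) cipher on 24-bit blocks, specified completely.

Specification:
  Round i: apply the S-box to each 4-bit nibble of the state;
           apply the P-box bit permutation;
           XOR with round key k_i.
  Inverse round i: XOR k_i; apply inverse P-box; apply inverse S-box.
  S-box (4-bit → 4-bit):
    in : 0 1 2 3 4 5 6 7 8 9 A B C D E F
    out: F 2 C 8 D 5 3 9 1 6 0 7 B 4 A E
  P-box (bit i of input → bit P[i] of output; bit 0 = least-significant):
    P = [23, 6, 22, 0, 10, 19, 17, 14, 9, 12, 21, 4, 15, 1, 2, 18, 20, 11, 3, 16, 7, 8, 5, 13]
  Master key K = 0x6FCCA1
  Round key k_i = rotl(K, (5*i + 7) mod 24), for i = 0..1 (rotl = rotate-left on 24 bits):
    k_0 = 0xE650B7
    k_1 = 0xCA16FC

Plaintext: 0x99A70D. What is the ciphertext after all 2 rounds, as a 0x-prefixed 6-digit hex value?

s_0 = plaintext = 0x99A70D
s_1 = Round(s_0, k_0) = 0xAC1F8F
s_2 = Round(s_1, k_1) = 0xBB0AAF

0xBB0AAF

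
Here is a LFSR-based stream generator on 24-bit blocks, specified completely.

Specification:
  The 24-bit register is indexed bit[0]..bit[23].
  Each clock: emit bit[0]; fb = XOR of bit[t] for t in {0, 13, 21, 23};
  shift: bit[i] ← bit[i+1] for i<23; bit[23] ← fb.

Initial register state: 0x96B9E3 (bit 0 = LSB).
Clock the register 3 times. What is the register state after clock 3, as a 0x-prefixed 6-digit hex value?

0x32D73C

reg_0 = 0x96B9E3
clock 1: out=1, reg = 0xCB5CF1
clock 2: out=1, reg = 0x65AE78
clock 3: out=0, reg = 0x32D73C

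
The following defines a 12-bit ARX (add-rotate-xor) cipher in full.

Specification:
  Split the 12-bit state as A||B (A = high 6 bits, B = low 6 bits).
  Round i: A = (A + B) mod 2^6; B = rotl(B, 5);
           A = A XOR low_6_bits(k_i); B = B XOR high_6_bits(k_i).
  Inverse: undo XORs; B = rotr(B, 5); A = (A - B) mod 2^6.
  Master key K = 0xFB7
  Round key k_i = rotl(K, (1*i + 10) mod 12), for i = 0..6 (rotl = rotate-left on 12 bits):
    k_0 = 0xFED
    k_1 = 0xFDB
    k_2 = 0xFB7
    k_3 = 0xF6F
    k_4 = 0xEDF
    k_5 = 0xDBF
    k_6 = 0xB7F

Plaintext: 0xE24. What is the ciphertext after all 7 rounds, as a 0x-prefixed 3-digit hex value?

s_0 = plaintext = 0xE24
s_1 = Round(s_0, k_0) = 0xC6D
s_2 = Round(s_1, k_1) = 0x149
s_3 = Round(s_2, k_2) = 0xE5A
s_4 = Round(s_3, k_3) = 0xF30
s_5 = Round(s_4, k_4) = 0xCE3
s_6 = Round(s_5, k_5) = 0xA47
s_7 = Round(s_6, k_6) = 0x3CE

0x3CE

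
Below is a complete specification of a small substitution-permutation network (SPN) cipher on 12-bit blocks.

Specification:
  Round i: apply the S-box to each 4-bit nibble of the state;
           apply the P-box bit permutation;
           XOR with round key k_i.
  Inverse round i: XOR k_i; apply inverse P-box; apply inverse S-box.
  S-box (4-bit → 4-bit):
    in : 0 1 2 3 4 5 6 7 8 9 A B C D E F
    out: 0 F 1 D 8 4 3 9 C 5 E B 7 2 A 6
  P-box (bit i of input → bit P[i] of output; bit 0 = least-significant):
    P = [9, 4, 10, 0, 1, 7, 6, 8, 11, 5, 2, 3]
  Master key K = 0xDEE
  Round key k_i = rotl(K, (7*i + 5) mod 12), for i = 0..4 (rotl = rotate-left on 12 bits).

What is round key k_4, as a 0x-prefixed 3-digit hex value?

K = 0xDEE
k_0 = rotl(K, (7*0+5) mod 12) = rotl(K, 5) = 0xDDB
k_1 = rotl(K, (7*1+5) mod 12) = rotl(K, 0) = 0xDEE
k_2 = rotl(K, (7*2+5) mod 12) = rotl(K, 7) = 0x76F
k_3 = rotl(K, (7*3+5) mod 12) = rotl(K, 2) = 0x7BB
k_4 = rotl(K, (7*4+5) mod 12) = rotl(K, 9) = 0xDBD

0xDBD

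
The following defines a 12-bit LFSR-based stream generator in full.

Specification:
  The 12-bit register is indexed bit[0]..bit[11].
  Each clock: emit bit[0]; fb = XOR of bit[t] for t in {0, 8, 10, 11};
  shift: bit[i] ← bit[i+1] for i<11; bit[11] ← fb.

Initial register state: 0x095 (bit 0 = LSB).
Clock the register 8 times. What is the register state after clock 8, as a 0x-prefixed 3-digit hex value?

0x970

reg_0 = 0x095
clock 1: out=1, reg = 0x84A
clock 2: out=0, reg = 0xC25
clock 3: out=1, reg = 0xE12
clock 4: out=0, reg = 0x709
clock 5: out=1, reg = 0xB84
clock 6: out=0, reg = 0x5C2
clock 7: out=0, reg = 0x2E1
clock 8: out=1, reg = 0x970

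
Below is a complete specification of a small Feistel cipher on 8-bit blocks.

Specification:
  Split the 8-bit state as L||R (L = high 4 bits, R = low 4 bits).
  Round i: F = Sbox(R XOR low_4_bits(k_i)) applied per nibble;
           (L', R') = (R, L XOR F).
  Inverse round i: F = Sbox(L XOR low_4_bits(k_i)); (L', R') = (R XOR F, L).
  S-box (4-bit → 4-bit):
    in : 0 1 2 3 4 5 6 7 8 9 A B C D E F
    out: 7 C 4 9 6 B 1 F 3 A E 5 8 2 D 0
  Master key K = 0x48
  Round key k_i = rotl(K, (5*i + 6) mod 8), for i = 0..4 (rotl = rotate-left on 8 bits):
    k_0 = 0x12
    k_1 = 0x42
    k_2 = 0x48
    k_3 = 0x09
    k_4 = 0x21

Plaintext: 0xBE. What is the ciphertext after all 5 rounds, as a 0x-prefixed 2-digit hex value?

0x46

s_0 = plaintext = 0xBE
s_1 = Round(s_0, k_0) = 0xE3
s_2 = Round(s_1, k_1) = 0x32
s_3 = Round(s_2, k_2) = 0x2D
s_4 = Round(s_3, k_3) = 0xD4
s_5 = Round(s_4, k_4) = 0x46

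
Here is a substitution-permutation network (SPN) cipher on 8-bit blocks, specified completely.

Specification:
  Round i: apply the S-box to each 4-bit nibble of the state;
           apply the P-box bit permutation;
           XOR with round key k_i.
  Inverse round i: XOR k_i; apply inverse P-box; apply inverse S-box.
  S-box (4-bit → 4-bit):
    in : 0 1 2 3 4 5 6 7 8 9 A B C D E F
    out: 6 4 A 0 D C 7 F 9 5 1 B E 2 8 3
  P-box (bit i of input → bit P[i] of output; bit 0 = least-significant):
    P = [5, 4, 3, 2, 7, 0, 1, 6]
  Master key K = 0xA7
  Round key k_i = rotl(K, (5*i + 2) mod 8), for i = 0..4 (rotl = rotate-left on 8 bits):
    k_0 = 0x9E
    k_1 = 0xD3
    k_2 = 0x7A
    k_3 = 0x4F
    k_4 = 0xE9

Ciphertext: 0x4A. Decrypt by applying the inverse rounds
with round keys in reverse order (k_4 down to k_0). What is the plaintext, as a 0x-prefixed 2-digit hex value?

s_0 = ciphertext = 0x4A
s_1 = InvRound(s_0, k_4) = 0x6A
s_2 = InvRound(s_1, k_3) = 0xD8
s_3 = InvRound(s_2, k_2) = 0x9A
s_4 = InvRound(s_3, k_1) = 0x21
s_5 = InvRound(s_4, k_0) = 0x67

0x67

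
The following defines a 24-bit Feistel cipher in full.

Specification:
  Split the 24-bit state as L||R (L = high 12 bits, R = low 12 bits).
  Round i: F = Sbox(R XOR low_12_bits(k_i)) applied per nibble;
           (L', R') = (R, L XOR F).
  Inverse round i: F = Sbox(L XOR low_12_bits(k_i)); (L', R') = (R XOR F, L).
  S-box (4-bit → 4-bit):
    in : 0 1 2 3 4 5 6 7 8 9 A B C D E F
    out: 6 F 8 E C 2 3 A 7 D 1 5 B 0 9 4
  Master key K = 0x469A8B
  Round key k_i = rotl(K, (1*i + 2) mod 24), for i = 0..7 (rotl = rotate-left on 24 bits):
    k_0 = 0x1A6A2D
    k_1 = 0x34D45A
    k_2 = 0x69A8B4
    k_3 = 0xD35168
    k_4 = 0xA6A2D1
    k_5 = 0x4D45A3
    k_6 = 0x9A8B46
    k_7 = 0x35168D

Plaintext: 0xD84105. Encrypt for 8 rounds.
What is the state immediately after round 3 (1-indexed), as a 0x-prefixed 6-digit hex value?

0xA280D8

s_0 = plaintext = 0xD84105
s_1 = Round(s_0, k_0) = 0x105803
s_2 = Round(s_1, k_1) = 0x803A28
s_3 = Round(s_2, k_2) = 0xA280D8
s_4 = Round(s_3, k_3) = 0x0D857E
s_5 = Round(s_4, k_4) = 0x57EACC
s_6 = Round(s_5, k_5) = 0xACC14A
s_7 = Round(s_6, k_6) = 0x14ABA7
s_8 = Round(s_7, k_7) = 0xBA71CB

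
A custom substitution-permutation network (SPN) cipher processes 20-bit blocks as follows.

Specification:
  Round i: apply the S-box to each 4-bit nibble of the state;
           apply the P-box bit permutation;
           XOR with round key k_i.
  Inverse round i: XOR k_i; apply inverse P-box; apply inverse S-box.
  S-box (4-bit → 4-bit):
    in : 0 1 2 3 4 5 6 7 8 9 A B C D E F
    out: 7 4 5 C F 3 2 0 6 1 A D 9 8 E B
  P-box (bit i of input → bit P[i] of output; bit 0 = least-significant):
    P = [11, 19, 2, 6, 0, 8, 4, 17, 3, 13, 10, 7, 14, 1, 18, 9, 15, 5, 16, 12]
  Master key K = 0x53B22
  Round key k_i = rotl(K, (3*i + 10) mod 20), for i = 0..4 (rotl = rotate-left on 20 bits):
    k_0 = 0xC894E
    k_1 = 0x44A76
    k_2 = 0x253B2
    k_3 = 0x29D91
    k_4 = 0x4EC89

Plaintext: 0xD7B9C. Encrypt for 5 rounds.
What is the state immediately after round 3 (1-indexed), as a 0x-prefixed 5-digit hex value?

s_0 = plaintext = 0xD7B9C
s_1 = Round(s_0, k_0) = 0xC9587
s_2 = Round(s_1, k_1) = 0x4BB6E
s_3 = Round(s_2, k_2) = 0xF845E
s_4 = Round(s_3, k_3) = 0xE287E
s_5 = Round(s_4, k_4) = 0x998ED

0xF845E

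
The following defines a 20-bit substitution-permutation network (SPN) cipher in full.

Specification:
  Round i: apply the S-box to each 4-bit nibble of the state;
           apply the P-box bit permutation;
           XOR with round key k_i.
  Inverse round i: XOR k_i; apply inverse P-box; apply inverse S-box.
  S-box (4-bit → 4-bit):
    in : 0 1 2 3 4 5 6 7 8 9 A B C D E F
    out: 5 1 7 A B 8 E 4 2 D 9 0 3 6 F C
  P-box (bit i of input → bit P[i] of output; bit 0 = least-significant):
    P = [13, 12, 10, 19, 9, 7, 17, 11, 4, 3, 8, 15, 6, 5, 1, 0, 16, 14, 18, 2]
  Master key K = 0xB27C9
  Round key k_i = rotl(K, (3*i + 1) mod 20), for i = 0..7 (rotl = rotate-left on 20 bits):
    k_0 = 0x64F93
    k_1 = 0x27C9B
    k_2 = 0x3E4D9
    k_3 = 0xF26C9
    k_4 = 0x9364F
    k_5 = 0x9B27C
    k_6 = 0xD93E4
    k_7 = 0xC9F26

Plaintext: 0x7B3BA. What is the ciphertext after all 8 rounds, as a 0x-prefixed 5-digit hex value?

s_0 = plaintext = 0x7B3BA
s_1 = Round(s_0, k_0) = 0xAEF9B
s_2 = Round(s_1, k_1) = 0x1F7FC
s_3 = Round(s_2, k_2) = 0x0DDDA
s_4 = Round(s_3, k_3) = 0x00763
s_5 = Round(s_4, k_4) = 0x62F8D
s_6 = Round(s_5, k_5) = 0xD679A
s_7 = Round(s_6, k_6) = 0x3F8C7
s_8 = Round(s_7, k_7) = 0xCD9A9

0xCD9A9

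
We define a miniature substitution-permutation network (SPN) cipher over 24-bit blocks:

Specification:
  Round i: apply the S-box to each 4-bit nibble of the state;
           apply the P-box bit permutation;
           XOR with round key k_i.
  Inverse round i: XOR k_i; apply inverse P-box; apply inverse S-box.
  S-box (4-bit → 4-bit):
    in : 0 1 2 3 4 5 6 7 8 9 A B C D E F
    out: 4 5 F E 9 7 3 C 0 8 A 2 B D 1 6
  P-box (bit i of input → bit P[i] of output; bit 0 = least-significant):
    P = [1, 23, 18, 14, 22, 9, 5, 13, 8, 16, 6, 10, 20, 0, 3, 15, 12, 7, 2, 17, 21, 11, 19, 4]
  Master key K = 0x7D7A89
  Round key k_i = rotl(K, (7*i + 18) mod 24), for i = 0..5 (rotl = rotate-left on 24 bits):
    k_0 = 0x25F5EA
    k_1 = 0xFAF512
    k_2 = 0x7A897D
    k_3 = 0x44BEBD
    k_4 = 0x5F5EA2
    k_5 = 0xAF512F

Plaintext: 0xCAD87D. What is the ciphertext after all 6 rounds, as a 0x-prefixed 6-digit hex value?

s_0 = plaintext = 0xCAD87D
s_1 = Round(s_0, k_0) = 0x131D50
s_2 = Round(s_1, k_1) = 0x84F2FE
s_3 = Round(s_2, k_2) = 0x799E16
s_4 = Round(s_3, k_3) = 0x8E3F8F
s_5 = Round(s_4, k_4) = 0xDACEEB
s_6 = Round(s_5, k_5) = 0x55D0BE

0x55D0BE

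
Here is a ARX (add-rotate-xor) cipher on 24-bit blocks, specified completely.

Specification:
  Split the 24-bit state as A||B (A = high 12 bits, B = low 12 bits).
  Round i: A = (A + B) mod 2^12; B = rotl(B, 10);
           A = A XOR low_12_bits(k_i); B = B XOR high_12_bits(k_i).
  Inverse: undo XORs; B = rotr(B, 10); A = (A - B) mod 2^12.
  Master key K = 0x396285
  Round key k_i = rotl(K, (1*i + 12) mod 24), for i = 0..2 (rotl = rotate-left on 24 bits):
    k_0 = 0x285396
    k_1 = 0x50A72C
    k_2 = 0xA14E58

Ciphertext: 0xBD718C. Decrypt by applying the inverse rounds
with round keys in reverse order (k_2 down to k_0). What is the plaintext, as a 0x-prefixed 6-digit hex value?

s_0 = ciphertext = 0xBD718C
s_1 = InvRound(s_0, k_2) = 0x72DE62
s_2 = InvRound(s_1, k_1) = 0x25FDA2
s_3 = InvRound(s_2, k_0) = 0x52AC9F

0x52AC9F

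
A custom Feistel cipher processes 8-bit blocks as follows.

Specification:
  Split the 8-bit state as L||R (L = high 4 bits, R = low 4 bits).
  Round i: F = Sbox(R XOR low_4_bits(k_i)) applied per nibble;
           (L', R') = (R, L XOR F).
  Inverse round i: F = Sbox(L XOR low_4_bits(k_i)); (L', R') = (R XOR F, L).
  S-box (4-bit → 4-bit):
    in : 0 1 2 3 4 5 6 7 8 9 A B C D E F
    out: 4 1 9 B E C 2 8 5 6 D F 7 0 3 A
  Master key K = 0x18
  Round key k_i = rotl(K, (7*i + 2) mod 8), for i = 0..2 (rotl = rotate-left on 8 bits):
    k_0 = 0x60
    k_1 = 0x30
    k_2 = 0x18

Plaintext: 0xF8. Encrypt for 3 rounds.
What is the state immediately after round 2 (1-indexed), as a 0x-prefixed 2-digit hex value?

s_0 = plaintext = 0xF8
s_1 = Round(s_0, k_0) = 0x8A
s_2 = Round(s_1, k_1) = 0xA5
s_3 = Round(s_2, k_2) = 0x5A

0xA5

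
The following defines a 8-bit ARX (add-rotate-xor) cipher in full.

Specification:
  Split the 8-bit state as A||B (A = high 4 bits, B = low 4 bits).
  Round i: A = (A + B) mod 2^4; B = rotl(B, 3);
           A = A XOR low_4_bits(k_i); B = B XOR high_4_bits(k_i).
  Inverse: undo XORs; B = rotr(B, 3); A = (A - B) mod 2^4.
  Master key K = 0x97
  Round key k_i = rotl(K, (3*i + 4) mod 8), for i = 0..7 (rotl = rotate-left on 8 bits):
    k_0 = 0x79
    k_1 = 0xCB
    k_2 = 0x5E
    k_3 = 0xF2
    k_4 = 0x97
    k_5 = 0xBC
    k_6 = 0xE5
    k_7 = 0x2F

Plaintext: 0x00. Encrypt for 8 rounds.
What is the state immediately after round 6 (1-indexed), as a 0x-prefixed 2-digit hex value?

s_0 = plaintext = 0x00
s_1 = Round(s_0, k_0) = 0x97
s_2 = Round(s_1, k_1) = 0xB7
s_3 = Round(s_2, k_2) = 0xCE
s_4 = Round(s_3, k_3) = 0x88
s_5 = Round(s_4, k_4) = 0x7D
s_6 = Round(s_5, k_5) = 0x85
s_7 = Round(s_6, k_6) = 0x84
s_8 = Round(s_7, k_7) = 0x30

0x85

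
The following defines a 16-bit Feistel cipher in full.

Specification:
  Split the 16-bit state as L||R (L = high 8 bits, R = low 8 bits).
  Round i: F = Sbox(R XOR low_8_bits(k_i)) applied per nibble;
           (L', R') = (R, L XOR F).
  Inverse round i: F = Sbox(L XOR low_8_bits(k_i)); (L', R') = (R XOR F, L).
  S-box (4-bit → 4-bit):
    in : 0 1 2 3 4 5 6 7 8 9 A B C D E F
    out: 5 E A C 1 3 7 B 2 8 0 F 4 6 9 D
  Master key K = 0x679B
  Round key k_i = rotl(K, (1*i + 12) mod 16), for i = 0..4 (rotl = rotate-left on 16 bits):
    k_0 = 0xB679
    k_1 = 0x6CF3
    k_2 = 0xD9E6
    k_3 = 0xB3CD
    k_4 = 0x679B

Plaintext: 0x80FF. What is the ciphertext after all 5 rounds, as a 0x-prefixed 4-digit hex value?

s_0 = plaintext = 0x80FF
s_1 = Round(s_0, k_0) = 0xFFA7
s_2 = Round(s_1, k_1) = 0xA7CE
s_3 = Round(s_2, k_2) = 0xCE05
s_4 = Round(s_3, k_3) = 0x058C
s_5 = Round(s_4, k_4) = 0x8CEE

0x8CEE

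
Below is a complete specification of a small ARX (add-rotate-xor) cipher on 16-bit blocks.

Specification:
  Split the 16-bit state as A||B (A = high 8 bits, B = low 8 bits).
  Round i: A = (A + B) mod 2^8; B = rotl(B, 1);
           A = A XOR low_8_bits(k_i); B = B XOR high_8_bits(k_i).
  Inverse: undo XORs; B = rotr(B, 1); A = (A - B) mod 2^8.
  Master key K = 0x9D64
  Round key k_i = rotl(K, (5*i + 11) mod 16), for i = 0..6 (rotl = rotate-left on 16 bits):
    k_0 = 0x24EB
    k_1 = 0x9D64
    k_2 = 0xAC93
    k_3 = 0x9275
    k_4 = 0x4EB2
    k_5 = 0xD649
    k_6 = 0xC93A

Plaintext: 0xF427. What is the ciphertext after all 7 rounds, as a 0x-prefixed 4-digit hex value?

0x5E2A

s_0 = plaintext = 0xF427
s_1 = Round(s_0, k_0) = 0xF06A
s_2 = Round(s_1, k_1) = 0x3E49
s_3 = Round(s_2, k_2) = 0x143E
s_4 = Round(s_3, k_3) = 0x27EE
s_5 = Round(s_4, k_4) = 0xA793
s_6 = Round(s_5, k_5) = 0x73F1
s_7 = Round(s_6, k_6) = 0x5E2A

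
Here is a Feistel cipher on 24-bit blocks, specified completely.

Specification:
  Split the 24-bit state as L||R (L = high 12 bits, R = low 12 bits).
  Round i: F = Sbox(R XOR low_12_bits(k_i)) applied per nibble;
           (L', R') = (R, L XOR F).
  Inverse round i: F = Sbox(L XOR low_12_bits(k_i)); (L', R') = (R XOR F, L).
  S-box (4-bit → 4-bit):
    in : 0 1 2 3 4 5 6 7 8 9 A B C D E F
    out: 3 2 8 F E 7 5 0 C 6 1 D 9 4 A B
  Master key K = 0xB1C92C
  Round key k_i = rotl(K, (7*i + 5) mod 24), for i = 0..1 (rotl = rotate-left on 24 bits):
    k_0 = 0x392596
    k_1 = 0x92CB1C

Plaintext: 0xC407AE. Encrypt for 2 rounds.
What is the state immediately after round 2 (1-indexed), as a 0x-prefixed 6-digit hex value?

0x4BCCBD

s_0 = plaintext = 0xC407AE
s_1 = Round(s_0, k_0) = 0x7AE4BC
s_2 = Round(s_1, k_1) = 0x4BCCBD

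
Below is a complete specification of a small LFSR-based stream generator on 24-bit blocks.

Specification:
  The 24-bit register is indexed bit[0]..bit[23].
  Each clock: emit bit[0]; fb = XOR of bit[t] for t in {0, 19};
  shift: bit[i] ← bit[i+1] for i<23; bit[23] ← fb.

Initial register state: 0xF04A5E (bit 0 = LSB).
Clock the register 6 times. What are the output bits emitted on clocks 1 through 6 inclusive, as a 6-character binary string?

011110

reg_0 = 0xF04A5E
clock 1: out=0, reg = 0x78252F
clock 2: out=1, reg = 0x3C1297
clock 3: out=1, reg = 0x1E094B
clock 4: out=1, reg = 0x0F04A5
clock 5: out=1, reg = 0x078252
clock 6: out=0, reg = 0x03C129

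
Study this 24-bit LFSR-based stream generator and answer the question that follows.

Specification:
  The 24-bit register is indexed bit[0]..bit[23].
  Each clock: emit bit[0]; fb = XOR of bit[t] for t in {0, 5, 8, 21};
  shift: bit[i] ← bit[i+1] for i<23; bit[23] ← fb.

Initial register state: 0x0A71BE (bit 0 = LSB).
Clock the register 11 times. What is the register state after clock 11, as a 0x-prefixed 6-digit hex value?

reg_0 = 0x0A71BE
clock 1: out=0, reg = 0x0538DF
clock 2: out=1, reg = 0x829C6F
clock 3: out=1, reg = 0x414E37
clock 4: out=1, reg = 0x20A71B
clock 5: out=1, reg = 0x90538D
clock 6: out=1, reg = 0x4829C6
clock 7: out=0, reg = 0xA414E3
clock 8: out=1, reg = 0xD20A71
clock 9: out=1, reg = 0x690538
clock 10: out=0, reg = 0xB4829C
clock 11: out=0, reg = 0xDA414E

0xDA414E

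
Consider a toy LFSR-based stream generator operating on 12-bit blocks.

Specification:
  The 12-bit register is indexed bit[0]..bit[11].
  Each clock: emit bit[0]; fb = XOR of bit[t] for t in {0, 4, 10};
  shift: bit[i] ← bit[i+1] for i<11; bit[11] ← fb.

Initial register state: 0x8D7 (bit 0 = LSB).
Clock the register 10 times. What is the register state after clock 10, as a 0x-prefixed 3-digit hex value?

0xAE2

reg_0 = 0x8D7
clock 1: out=1, reg = 0x46B
clock 2: out=1, reg = 0x235
clock 3: out=1, reg = 0x11A
clock 4: out=0, reg = 0x88D
clock 5: out=1, reg = 0xC46
clock 6: out=0, reg = 0xE23
clock 7: out=1, reg = 0x711
clock 8: out=1, reg = 0xB88
clock 9: out=0, reg = 0x5C4
clock 10: out=0, reg = 0xAE2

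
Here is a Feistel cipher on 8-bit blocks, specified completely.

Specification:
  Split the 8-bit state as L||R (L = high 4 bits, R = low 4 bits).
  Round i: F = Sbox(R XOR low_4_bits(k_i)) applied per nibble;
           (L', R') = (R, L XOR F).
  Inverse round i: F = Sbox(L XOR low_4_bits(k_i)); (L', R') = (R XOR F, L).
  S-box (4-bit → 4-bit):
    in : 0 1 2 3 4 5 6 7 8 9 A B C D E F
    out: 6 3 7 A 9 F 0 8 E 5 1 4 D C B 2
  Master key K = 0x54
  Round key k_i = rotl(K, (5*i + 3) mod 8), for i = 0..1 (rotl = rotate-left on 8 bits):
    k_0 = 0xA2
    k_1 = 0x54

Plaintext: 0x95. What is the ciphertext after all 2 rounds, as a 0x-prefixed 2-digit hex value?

0x1A

s_0 = plaintext = 0x95
s_1 = Round(s_0, k_0) = 0x51
s_2 = Round(s_1, k_1) = 0x1A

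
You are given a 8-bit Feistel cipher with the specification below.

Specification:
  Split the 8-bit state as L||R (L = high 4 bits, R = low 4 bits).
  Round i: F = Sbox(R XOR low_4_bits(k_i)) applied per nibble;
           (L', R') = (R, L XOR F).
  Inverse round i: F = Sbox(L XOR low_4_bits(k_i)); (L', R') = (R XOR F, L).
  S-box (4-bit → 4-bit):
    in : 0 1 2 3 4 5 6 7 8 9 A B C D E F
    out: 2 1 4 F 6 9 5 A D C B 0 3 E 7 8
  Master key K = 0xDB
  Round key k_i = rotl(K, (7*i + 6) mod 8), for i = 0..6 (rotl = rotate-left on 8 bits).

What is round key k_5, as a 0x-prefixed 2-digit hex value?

0xB7

K = 0xDB
k_0 = rotl(K, (7*0+6) mod 8) = rotl(K, 6) = 0xF6
k_1 = rotl(K, (7*1+6) mod 8) = rotl(K, 5) = 0x7B
k_2 = rotl(K, (7*2+6) mod 8) = rotl(K, 4) = 0xBD
k_3 = rotl(K, (7*3+6) mod 8) = rotl(K, 3) = 0xDE
k_4 = rotl(K, (7*4+6) mod 8) = rotl(K, 2) = 0x6F
k_5 = rotl(K, (7*5+6) mod 8) = rotl(K, 1) = 0xB7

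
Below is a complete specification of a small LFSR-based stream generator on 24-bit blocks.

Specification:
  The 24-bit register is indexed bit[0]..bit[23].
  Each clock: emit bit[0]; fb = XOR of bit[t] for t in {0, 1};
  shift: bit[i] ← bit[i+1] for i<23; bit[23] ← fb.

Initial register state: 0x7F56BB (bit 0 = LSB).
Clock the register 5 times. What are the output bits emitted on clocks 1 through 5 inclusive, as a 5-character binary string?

11011

reg_0 = 0x7F56BB
clock 1: out=1, reg = 0x3FAB5D
clock 2: out=1, reg = 0x9FD5AE
clock 3: out=0, reg = 0xCFEAD7
clock 4: out=1, reg = 0x67F56B
clock 5: out=1, reg = 0x33FAB5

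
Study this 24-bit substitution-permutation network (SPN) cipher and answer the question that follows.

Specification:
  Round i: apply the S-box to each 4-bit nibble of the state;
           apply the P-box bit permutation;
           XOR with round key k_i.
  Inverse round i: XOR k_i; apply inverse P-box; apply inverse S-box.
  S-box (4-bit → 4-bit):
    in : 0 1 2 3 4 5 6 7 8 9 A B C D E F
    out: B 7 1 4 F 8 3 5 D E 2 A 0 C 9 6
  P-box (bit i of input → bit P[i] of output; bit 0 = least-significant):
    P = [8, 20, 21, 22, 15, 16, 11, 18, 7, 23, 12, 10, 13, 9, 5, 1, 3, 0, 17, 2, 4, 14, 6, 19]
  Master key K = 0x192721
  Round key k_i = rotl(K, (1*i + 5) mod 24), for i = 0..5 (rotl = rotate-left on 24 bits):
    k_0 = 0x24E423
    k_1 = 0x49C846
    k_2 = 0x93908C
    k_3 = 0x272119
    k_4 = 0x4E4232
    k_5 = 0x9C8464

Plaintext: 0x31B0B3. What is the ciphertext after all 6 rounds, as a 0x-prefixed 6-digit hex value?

0xA2F466

s_0 = plaintext = 0x31B0B3
s_1 = Round(s_0, k_0) = 0x83E2E8
s_2 = Round(s_1, k_1) = 0x276994
s_3 = Round(s_2, k_2) = 0x64AF94
s_4 = Round(s_3, k_3) = 0xD07A04
s_5 = Round(s_4, k_4) = 0xB3E35F
s_6 = Round(s_5, k_5) = 0xA2F466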